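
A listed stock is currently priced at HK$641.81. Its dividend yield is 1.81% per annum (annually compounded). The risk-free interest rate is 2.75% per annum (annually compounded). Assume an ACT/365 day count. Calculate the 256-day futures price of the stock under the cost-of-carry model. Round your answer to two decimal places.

F = S · (1+r)^T / (1+q)^T
= 641.81 × 1.019209 / 1.012661 = 641.81 × 1.006466
F = HK$645.96

HK$645.96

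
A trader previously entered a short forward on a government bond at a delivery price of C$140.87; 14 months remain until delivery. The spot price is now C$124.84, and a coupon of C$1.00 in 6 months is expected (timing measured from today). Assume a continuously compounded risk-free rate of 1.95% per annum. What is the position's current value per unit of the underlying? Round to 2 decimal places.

PV(remaining coupons) I = 1.00·e^(−0.0195·6/12) = 0.9903
Current forward F = (S − I)·e^(rT) = (124.84 − 0.9903)·e^(0.0195·14/12) = 123.8497 × 1.023011 = 126.6996
Value (long) = (F − K)·e^(−rT) = (126.6996 − 140.87) × 0.977507 = -13.8517
Short position value = −(long value) = C$13.85

C$13.85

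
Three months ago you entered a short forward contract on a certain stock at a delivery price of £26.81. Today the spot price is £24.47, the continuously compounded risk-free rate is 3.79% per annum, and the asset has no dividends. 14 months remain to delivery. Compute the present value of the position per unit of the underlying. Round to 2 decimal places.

Current fair forward for the remaining 14 months: F = S·e^(r·T), r = 0.0379
F = 24.47 · e^(0.0379 × 14/12) = 24.47 × 1.045209 = 25.5763
Value of long forward = (F − K)·e^(−rT) = (25.5763 − 26.81) · e^(−0.0379·14/12)
= -1.2337 × 0.956747 = -1.18
Short position value = −(long value) = £1.18

£1.18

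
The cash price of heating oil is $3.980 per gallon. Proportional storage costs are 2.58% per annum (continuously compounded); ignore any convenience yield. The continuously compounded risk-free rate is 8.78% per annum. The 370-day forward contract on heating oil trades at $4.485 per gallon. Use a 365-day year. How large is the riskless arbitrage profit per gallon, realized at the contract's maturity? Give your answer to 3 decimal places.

Fair forward: F* = S·e^(carry·T), with carry = (r + u) = 0.0878 + 0.0258 = 0.1136
F* = 3.980 · e^(0.1136 × 370/365) = 3.980 · e^0.115156 = 3.980 × 1.122048 = $4.4658
Market $4.485 > fair $4.4658: forward overpriced → cash-and-carry (buy spot, short the forward).
At maturity, profit = |F_mkt − F*| = |4.485 − 4.4658| = $0.019 per gallon

$0.019 per gallon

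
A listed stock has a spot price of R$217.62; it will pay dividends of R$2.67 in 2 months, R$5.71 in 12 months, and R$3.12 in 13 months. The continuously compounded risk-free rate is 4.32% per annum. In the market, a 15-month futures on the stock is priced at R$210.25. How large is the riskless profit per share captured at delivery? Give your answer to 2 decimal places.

PV(dividends) I = 2.67·e^(−0.0432·2/12) + 5.71·e^(−0.0432·12/12) + 3.12·e^(−0.0432·13/12) = 11.0968
Fair futures F* = (S − I)·e^(rT) = (217.62 − 11.0968)·e^0.054000 = 206.5232 × 1.055485 = 217.9821
Market R$210.25 < fair 217.9821: forward underpriced → reverse cash-and-carry (short the stock, invest proceeds at r, pay the dividends, go long the forward).
Profit at T = |F_mkt − F*| = |210.25 − 217.9821| = R$7.73 per share

R$7.73 per share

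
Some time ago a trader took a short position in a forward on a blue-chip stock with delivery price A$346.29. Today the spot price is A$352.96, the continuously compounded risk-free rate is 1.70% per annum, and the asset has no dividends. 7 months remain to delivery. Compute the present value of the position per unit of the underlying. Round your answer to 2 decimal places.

Current fair forward for the remaining 7 months: F = S·e^(r·T), r = 0.0170
F = 352.96 · e^(0.0170 × 7/12) = 352.96 × 1.009966 = 356.4776
Value of long forward = (F − K)·e^(−rT) = (356.4776 − 346.29) · e^(−0.0170·7/12)
= 10.1876 × 0.990132 = 10.09
Short position value = −(long value) = -A$10.09

-A$10.09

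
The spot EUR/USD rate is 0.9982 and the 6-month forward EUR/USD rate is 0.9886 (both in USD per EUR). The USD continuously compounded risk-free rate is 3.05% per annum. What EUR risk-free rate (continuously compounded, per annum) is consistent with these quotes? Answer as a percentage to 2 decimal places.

4.98%

F = S·e^((r_USD − r_EUR)T) ⇒ r_EUR = r_USD − ln(F/S)/T
ln(0.9886/0.9982) = -0.009664; /(6/12) = -0.019328
r_EUR = 0.0305 + 0.019328 = 0.049828
r_EUR = 4.98%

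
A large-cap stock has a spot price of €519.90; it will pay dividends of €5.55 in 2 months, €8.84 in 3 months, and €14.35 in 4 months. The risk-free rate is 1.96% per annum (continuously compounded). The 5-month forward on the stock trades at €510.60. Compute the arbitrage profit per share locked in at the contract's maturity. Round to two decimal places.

PV(dividends) I = 5.55·e^(−0.0196·2/12) + 8.84·e^(−0.0196·3/12) + 14.35·e^(−0.0196·4/12) = 28.5852
Fair forward F* = (S − I)·e^(rT) = (519.90 − 28.5852)·e^0.008167 = 491.3148 × 1.008200 = 495.3436
Market €510.60 > fair 495.3436: forward overpriced → cash-and-carry (borrow at r, buy the stock and collect the dividends, short the forward).
Profit at T = |F_mkt − F*| = |510.60 − 495.3436| = €15.26 per share

€15.26 per share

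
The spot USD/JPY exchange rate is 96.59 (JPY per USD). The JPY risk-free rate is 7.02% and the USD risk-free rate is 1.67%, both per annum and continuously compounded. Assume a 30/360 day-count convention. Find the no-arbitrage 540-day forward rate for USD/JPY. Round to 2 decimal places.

F = S·e^((r_JPY − r_USD)T) = 96.59 · e^((0.0702 − 0.0167) × 540/360)
= 96.59 · e^0.080250 = 96.59 × 1.083558
F = 104.66 JPY per USD

104.66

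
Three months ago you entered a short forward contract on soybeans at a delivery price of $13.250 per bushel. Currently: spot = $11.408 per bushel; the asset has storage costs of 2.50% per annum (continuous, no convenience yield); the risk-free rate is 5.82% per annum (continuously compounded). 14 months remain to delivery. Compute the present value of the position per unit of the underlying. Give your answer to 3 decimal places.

$0.635 per bushel

Current fair forward for the remaining 14 months: F = S·e^((r + u)·T), (r + u) = 0.0582 + 0.0250 = 0.0832
F = 11.408 · e^(0.0832 × 14/12) = 11.408 × 1.101934 = 12.5709
Value of long forward = (F − K)·e^(−rT) = (12.5709 − 13.250) · e^(−0.0582·14/12)
= -0.6791 × 0.934354 = -0.635
Short position value = −(long value) = $0.635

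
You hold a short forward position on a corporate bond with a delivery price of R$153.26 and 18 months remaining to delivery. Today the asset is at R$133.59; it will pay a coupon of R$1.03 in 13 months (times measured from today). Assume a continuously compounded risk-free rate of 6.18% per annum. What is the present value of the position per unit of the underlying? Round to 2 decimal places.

PV(remaining coupons) I = 1.03·e^(−0.0618·13/12) = 0.9633
Current forward F = (S − I)·e^(rT) = (133.59 − 0.9633)·e^(0.0618·18/12) = 132.6267 × 1.097133 = 145.5091
Value (long) = (F − K)·e^(−rT) = (145.5091 − 153.26) × 0.911467 = -7.0647
Short position value = −(long value) = R$7.06

R$7.06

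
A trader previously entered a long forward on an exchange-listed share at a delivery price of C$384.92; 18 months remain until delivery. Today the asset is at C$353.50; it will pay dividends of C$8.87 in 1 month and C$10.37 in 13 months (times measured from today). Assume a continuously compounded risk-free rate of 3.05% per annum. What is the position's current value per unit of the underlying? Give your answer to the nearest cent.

PV(remaining dividends) I = 8.87·e^(−0.0305·1/12) + 10.37·e^(−0.0305·13/12) = 18.8804
Current forward F = (S − I)·e^(rT) = (353.50 − 18.8804)·e^(0.0305·18/12) = 334.6196 × 1.046813 = 350.2841
Value (long) = (F − K)·e^(−rT) = (350.2841 − 384.92) × 0.955281 = -33.0870
Value = -C$33.09

-C$33.09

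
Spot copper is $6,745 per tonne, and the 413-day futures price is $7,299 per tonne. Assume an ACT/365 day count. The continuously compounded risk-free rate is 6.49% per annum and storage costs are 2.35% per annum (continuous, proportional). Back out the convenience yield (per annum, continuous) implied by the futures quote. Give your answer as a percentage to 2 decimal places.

F = S·e^((r+u−y)T) ⇒ (r+u−y) = ln(F/S)/T
ln(7299/6745) = 0.078936; /T ⇒ 0.069762
y = r + u − ln(F/S)/T = 0.0649 + 0.0235 − 0.069762 = 0.018638
y = 1.86%

1.86%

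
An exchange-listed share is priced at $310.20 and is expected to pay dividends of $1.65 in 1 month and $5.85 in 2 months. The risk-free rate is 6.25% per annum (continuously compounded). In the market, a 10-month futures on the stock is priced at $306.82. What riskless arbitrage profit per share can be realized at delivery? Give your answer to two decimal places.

PV(dividends) I = 1.65·e^(−0.0625·1/12) + 5.85·e^(−0.0625·2/12) = 7.4308
Fair futures F* = (S − I)·e^(rT) = (310.20 − 7.4308)·e^0.052083 = 302.7692 × 1.053463 = 318.9561
Market $306.82 < fair 318.9561: forward underpriced → reverse cash-and-carry (short the stock, invest proceeds at r, pay the dividends, go long the forward).
Profit at T = |F_mkt − F*| = |306.82 − 318.9561| = $12.14 per share

$12.14 per share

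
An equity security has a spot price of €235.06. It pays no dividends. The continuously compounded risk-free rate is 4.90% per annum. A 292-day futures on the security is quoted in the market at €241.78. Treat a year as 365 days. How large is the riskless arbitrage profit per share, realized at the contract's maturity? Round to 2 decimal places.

Fair futures: F* = S·e^(carry·T), with carry = r = 0.0490
F* = 235.06 · e^(0.0490 × 292/365) = 235.06 · e^0.039200 = 235.06 × 1.039978 = €244.4572
Market €241.78 < fair €244.4572: forward underpriced → reverse cash-and-carry (short spot, go long the forward).
At maturity, profit = |F_mkt − F*| = |241.78 − 244.4572| = €2.68 per share

€2.68 per share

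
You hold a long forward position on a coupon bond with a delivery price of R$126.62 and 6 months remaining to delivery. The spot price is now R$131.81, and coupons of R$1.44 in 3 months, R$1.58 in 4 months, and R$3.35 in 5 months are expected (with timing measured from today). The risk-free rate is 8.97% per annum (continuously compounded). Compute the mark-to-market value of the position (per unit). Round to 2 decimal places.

PV(remaining coupons) I = 1.44·e^(−0.0897·3/12) + 1.58·e^(−0.0897·4/12) + 3.35·e^(−0.0897·5/12) = 6.1686
Current forward F = (S − I)·e^(rT) = (131.81 − 6.1686)·e^(0.0897·6/12) = 125.6414 × 1.045871 = 131.4047
Value (long) = (F − K)·e^(−rT) = (131.4047 − 126.62) × 0.956141 = 4.5748
Value = R$4.57

R$4.57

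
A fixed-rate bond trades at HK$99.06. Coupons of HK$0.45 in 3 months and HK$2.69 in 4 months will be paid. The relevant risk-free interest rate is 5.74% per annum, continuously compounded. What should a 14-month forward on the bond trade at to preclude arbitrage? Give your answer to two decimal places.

PV(coupons) I = 0.45·e^(−0.0574·3/12) + 2.69·e^(−0.0574·4/12)
I = 0.4436 + 2.6390 = 3.0826
F = (S − I)·e^(rT) = (99.06 − 3.0826) · e^(0.0574·14/12)
= 95.9774 · e^0.066967 = 95.9774 × 1.069260 = HK$102.62

HK$102.62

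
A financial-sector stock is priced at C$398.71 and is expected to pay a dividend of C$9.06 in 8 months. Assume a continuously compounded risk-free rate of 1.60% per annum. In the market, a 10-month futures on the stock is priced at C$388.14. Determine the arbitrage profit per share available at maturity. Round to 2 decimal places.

PV(dividends) I = 9.06·e^(−0.0160·8/12) = 8.9639
Fair futures F* = (S − I)·e^(rT) = (398.71 − 8.9639)·e^0.013333 = 389.7461 × 1.013422 = 394.9773
Market C$388.14 < fair 394.9773: forward underpriced → reverse cash-and-carry (short the stock, invest proceeds at r, pay the dividends, go long the forward).
Profit at T = |F_mkt − F*| = |388.14 − 394.9773| = C$6.84 per share

C$6.84 per share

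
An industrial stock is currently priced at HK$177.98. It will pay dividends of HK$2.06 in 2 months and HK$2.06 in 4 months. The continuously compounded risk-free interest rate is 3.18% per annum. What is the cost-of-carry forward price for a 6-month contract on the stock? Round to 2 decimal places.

PV(dividends) I = 2.06·e^(−0.0318·2/12) + 2.06·e^(−0.0318·4/12)
I = 2.0491 + 2.0383 = 4.0874
F = (S − I)·e^(rT) = (177.98 − 4.0874) · e^(0.0318·6/12)
= 173.8926 · e^0.015900 = 173.8926 × 1.016027 = HK$176.68

HK$176.68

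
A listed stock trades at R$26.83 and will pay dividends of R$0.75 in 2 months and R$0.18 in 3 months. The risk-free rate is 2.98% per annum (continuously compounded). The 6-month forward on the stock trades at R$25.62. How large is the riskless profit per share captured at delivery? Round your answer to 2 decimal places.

PV(dividends) I = 0.75·e^(−0.0298·2/12) + 0.18·e^(−0.0298·3/12) = 0.9249
Fair forward F* = (S − I)·e^(rT) = (26.83 − 0.9249)·e^0.014900 = 25.9051 × 1.015012 = 26.2940
Market R$25.62 < fair 26.2940: forward underpriced → reverse cash-and-carry (short the stock, invest proceeds at r, pay the dividends, go long the forward).
Profit at T = |F_mkt − F*| = |25.62 − 26.2940| = R$0.67 per share

R$0.67 per share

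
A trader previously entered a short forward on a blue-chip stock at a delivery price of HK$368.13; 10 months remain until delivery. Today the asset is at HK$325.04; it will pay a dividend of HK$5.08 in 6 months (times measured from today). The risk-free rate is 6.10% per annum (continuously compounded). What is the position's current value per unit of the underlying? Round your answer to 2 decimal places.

HK$29.77

PV(remaining dividends) I = 5.08·e^(−0.0610·6/12) = 4.9274
Current forward F = (S − I)·e^(rT) = (325.04 − 4.9274)·e^(0.0610·10/12) = 320.1126 × 1.052148 = 336.8058
Value (long) = (F − K)·e^(−rT) = (336.8058 − 368.13) × 0.950437 = -29.7717
Short position value = −(long value) = HK$29.77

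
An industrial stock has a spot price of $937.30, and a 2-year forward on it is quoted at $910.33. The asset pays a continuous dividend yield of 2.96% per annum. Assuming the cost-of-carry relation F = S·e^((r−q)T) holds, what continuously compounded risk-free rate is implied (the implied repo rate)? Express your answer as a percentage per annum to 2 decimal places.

1.50%

From F = S·e^((r−q)T): (r − q) = ln(F/S)/T
ln(910.33/937.30) = ln(0.971226) = -0.029196
(r − q) = -0.029196 / (2) = -0.014598
r = ln(F/S)/T + q = -0.014598 + 0.0296 = 0.015002
r = 1.50%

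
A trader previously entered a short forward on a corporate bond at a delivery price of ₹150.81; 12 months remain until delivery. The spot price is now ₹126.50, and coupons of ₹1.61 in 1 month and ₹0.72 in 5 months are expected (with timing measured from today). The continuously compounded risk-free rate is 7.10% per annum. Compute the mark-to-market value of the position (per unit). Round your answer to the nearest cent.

₹16.27

PV(remaining coupons) I = 1.61·e^(−0.0710·1/12) + 0.72·e^(−0.0710·5/12) = 2.2995
Current forward F = (S − I)·e^(rT) = (126.50 − 2.2995)·e^(0.0710·12/12) = 124.2005 × 1.073581 = 133.3393
Value (long) = (F − K)·e^(−rT) = (133.3393 − 150.81) × 0.931462 = -16.2733
Short position value = −(long value) = ₹16.27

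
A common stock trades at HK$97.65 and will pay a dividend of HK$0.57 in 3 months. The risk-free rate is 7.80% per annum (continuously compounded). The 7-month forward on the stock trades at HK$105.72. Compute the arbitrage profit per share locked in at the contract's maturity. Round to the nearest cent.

PV(dividends) I = 0.57·e^(−0.0780·3/12) = 0.5590
Fair forward F* = (S − I)·e^(rT) = (97.65 − 0.5590)·e^0.045500 = 97.0910 × 1.046551 = 101.6107
Market HK$105.72 > fair 101.6107: forward overpriced → cash-and-carry (borrow at r, buy the stock and collect the dividends, short the forward).
Profit at T = |F_mkt − F*| = |105.72 − 101.6107| = HK$4.11 per share

HK$4.11 per share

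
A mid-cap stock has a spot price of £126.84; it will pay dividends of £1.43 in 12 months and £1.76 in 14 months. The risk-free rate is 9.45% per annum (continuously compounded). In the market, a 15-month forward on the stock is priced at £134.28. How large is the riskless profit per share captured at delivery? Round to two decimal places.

£5.23 per share

PV(dividends) I = 1.43·e^(−0.0945·12/12) + 1.76·e^(−0.0945·14/12) = 2.8773
Fair forward F* = (S − I)·e^(rT) = (126.84 − 2.8773)·e^0.118125 = 123.9627 × 1.125385 = 139.5058
Market £134.28 < fair 139.5058: forward underpriced → reverse cash-and-carry (short the stock, invest proceeds at r, pay the dividends, go long the forward).
Profit at T = |F_mkt − F*| = |134.28 − 139.5058| = £5.23 per share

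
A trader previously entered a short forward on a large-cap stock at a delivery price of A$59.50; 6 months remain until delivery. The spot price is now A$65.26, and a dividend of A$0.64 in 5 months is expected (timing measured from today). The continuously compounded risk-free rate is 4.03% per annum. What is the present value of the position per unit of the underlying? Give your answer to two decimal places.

PV(remaining dividends) I = 0.64·e^(−0.0403·5/12) = 0.6293
Current forward F = (S − I)·e^(rT) = (65.26 − 0.6293)·e^(0.0403·6/12) = 64.6307 × 1.020354 = 65.9462
Value (long) = (F − K)·e^(−rT) = (65.9462 − 59.50) × 0.980052 = 6.3176
Short position value = −(long value) = -A$6.32

-A$6.32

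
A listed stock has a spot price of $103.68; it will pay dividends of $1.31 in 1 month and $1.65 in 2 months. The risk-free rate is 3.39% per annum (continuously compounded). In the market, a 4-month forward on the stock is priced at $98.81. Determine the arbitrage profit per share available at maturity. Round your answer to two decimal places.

PV(dividends) I = 1.31·e^(−0.0339·1/12) + 1.65·e^(−0.0339·2/12) = 2.9470
Fair forward F* = (S − I)·e^(rT) = (103.68 − 2.9470)·e^0.011300 = 100.7330 × 1.011364 = 101.8777
Market $98.81 < fair 101.8777: forward underpriced → reverse cash-and-carry (short the stock, invest proceeds at r, pay the dividends, go long the forward).
Profit at T = |F_mkt − F*| = |98.81 − 101.8777| = $3.07 per share

$3.07 per share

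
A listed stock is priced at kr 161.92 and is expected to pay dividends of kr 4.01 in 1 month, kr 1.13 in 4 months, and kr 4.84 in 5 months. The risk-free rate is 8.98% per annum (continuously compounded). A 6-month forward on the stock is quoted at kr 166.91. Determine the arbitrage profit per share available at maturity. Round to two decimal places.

PV(dividends) I = 4.01·e^(−0.0898·1/12) + 1.13·e^(−0.0898·4/12) + 4.84·e^(−0.0898·5/12) = 9.7390
Fair forward F* = (S − I)·e^(rT) = (161.92 − 9.7390)·e^0.044900 = 152.1810 × 1.045923 = 159.1696
Market kr 166.91 > fair 159.1696: forward overpriced → cash-and-carry (borrow at r, buy the stock and collect the dividends, short the forward).
Profit at T = |F_mkt − F*| = |166.91 − 159.1696| = kr 7.74 per share

kr 7.74 per share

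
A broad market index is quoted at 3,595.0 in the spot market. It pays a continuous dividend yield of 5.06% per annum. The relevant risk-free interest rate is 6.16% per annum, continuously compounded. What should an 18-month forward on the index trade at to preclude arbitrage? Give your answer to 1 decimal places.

F = S·e^((r − q)T) = 3595.0 · e^((0.0616 − 0.0506) × 18/12)
= 3595.0 · e^0.016500 = 3595.0 × 1.016637
F = 3,654.8

3,654.8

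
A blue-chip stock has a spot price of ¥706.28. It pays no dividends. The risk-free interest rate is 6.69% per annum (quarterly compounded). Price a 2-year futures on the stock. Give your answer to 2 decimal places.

¥806.50

F = S · (1+r/4)^(4T)
= 706.28 × 1.141900
F = ¥806.50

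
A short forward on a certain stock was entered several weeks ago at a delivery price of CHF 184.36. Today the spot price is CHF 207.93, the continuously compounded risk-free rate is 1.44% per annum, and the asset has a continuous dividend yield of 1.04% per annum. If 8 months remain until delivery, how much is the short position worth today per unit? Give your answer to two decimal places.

Current fair forward for the remaining 8 months: F = S·e^((r − q)·T), (r − q) = 0.0144 − 0.0104 = 0.0040
F = 207.93 · e^(0.0040 × 8/12) = 207.93 × 1.002670 = 208.4852
Value of long forward = (F − K)·e^(−rT) = (208.4852 − 184.36) · e^(−0.0144·8/12)
= 24.1252 × 0.990446 = 23.89
Short position value = −(long value) = -CHF 23.89

-CHF 23.89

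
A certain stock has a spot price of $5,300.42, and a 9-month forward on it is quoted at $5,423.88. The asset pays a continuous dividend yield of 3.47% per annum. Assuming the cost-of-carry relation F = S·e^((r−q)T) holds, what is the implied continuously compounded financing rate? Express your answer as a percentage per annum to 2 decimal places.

6.54%

From F = S·e^((r−q)T): (r − q) = ln(F/S)/T
ln(5423.88/5300.42) = ln(1.023292) = 0.023025
(r − q) = 0.023025 / (9/12) = 0.030700
r = ln(F/S)/T + q = 0.030700 + 0.0347 = 0.065400
r = 6.54%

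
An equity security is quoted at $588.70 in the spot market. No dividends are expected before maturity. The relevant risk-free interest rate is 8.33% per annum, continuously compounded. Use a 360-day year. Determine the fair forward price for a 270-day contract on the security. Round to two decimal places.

F = S·e^(rT) = 588.70 · e^(0.0833 × 270/360)
= 588.70 · e^0.062475 = 588.70 × 1.064468
F = $626.65

$626.65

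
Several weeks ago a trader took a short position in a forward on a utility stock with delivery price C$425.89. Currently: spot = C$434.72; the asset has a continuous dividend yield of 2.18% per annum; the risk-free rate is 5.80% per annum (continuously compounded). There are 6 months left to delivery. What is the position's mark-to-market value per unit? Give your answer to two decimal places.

Current fair forward for the remaining 6 months: F = S·e^((r − q)·T), (r − q) = 0.0580 − 0.0218 = 0.0362
F = 434.72 · e^(0.0362 × 6/12) = 434.72 × 1.018265 = 442.6602
Value of long forward = (F − K)·e^(−rT) = (442.6602 − 425.89) · e^(−0.0580·6/12)
= 16.7702 × 0.971416 = 16.29
Short position value = −(long value) = -C$16.29

-C$16.29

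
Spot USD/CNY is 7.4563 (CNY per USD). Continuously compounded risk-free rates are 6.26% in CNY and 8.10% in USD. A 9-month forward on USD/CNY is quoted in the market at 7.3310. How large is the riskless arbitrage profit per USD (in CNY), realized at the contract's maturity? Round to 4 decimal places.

0.0231 per USD (in CNY)

Fair forward: F* = S·e^(carry·T), with carry = (r_CNY − r_USD) = 0.0626 − 0.0810 = -0.0184
F* = 7.4563 · e^(-0.0184 × 9/12) = 7.4563 · e^-0.013800 = 7.4563 × 0.986295 = 7.3541
Market 7.3310 < fair 7.3541: forward underpriced → reverse cash-and-carry (short spot, go long the forward).
At maturity, profit = |F_mkt − F*| = |7.3310 − 7.3541| = 0.0231 per USD (in CNY)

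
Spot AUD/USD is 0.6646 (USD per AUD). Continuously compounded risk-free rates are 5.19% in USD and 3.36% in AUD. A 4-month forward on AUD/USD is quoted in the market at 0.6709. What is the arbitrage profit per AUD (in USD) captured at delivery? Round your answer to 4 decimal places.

Fair forward: F* = S·e^(carry·T), with carry = (r_USD − r_AUD) = 0.0519 − 0.0336 = 0.0183
F* = 0.6646 · e^(0.0183 × 4/12) = 0.6646 · e^0.006100 = 0.6646 × 1.006119 = 0.6687
Market 0.6709 > fair 0.6687: forward overpriced → cash-and-carry (buy spot, short the forward).
At maturity, profit = |F_mkt − F*| = |0.6709 − 0.6687| = 0.0022 per AUD (in USD)

0.0022 per AUD (in USD)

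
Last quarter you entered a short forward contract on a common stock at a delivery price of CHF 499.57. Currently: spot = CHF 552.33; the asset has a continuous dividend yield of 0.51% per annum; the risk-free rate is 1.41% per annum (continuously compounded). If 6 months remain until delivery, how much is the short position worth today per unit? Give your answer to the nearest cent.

-CHF 54.86

Current fair forward for the remaining 6 months: F = S·e^((r − q)·T), (r − q) = 0.0141 − 0.0051 = 0.0090
F = 552.33 · e^(0.0090 × 6/12) = 552.33 × 1.004510 = 554.8210
Value of long forward = (F − K)·e^(−rT) = (554.8210 − 499.57) · e^(−0.0141·6/12)
= 55.2510 × 0.992975 = 54.86
Short position value = −(long value) = -CHF 54.86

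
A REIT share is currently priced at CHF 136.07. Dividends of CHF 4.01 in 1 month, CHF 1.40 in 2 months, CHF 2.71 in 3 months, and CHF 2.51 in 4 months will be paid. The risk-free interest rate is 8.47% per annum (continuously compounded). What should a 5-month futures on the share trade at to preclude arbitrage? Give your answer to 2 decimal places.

PV(dividends) I = 4.01·e^(−0.0847·1/12) + 1.40·e^(−0.0847·2/12) + 2.71·e^(−0.0847·3/12) + 2.51·e^(−0.0847·4/12)
I = 3.9818 + 1.3804 + 2.6532 + 2.4401 = 10.4555
F = (S − I)·e^(rT) = (136.07 − 10.4555) · e^(0.0847·5/12)
= 125.6145 · e^0.035292 = 125.6145 × 1.035922 = CHF 130.13

CHF 130.13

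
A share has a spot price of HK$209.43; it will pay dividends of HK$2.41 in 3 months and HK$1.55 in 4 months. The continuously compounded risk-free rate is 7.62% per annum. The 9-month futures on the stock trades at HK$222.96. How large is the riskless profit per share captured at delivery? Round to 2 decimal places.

PV(dividends) I = 2.41·e^(−0.0762·3/12) + 1.55·e^(−0.0762·4/12) = 3.8756
Fair futures F* = (S − I)·e^(rT) = (209.43 − 3.8756)·e^0.057150 = 205.5544 × 1.058815 = 217.6441
Market HK$222.96 > fair 217.6441: forward overpriced → cash-and-carry (borrow at r, buy the stock and collect the dividends, short the forward).
Profit at T = |F_mkt − F*| = |222.96 − 217.6441| = HK$5.32 per share

HK$5.32 per share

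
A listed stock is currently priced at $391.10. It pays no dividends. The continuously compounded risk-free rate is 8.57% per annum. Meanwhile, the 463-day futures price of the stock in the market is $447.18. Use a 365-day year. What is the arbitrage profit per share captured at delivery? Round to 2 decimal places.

Fair futures: F* = S·e^(carry·T), with carry = r = 0.0857
F* = 391.10 · e^(0.0857 × 463/365) = 391.10 · e^0.108710 = 391.10 × 1.114839 = $436.0135
Market $447.18 > fair $436.0135: forward overpriced → cash-and-carry (buy spot, short the forward).
At maturity, profit = |F_mkt − F*| = |447.18 − 436.0135| = $11.17 per share

$11.17 per share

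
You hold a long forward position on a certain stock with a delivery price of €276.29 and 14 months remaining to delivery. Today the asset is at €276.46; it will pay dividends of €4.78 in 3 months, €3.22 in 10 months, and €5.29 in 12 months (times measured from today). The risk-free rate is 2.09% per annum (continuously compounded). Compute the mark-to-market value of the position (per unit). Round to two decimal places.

PV(remaining dividends) I = 4.78·e^(−0.0209·3/12) + 3.22·e^(−0.0209·10/12) + 5.29·e^(−0.0209·12/12) = 13.1001
Current forward F = (S − I)·e^(rT) = (276.46 − 13.1001)·e^(0.0209·14/12) = 263.3599 × 1.024683 = 269.8604
Value (long) = (F − K)·e^(−rT) = (269.8604 − 276.29) × 0.975912 = -6.2747
Value = -€6.27

-€6.27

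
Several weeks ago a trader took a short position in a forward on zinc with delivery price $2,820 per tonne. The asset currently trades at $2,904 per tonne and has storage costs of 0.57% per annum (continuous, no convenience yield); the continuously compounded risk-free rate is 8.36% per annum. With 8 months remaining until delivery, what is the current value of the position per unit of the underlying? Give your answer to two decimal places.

-$247.92 per tonne

Current fair forward for the remaining 8 months: F = S·e^((r + u)·T), (r + u) = 0.0836 + 0.0057 = 0.0893
F = 2904 · e^(0.0893 × 8/12) = 2904 × 1.06134114 = 3082.1347
Value of long forward = (F − K)·e^(−rT) = (3082.1347 − 2820) · e^(−0.0836·8/12)
= 262.1347 × 0.94579131 = 247.92
Short position value = −(long value) = -$247.92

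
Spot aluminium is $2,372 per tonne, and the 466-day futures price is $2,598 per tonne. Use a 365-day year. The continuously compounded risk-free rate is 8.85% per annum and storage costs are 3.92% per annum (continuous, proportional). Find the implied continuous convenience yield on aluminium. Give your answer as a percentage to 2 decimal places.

F = S·e^((r+u−y)T) ⇒ (r+u−y) = ln(F/S)/T
ln(2598/2372) = 0.091008; /T ⇒ 0.071283
y = r + u − ln(F/S)/T = 0.0885 + 0.0392 − 0.071283 = 0.056417
y = 5.64%

5.64%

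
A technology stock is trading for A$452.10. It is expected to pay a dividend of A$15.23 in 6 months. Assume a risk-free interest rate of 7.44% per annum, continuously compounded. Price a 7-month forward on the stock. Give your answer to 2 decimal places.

A$456.83

PV(dividends) I = 15.23·e^(−0.0744·6/12)
I = 14.6739
F = (S − I)·e^(rT) = (452.10 − 14.6739) · e^(0.0744·7/12)
= 437.4261 · e^0.043400 = 437.4261 × 1.044356 = A$456.83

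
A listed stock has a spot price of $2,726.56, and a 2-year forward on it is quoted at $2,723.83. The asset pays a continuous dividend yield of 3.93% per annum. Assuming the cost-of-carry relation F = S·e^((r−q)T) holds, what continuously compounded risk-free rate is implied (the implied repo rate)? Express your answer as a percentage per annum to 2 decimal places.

3.88%

From F = S·e^((r−q)T): (r − q) = ln(F/S)/T
ln(2723.83/2726.56) = ln(0.998999) = -0.001002
(r − q) = -0.001002 / (2) = -0.000501
r = ln(F/S)/T + q = -0.000501 + 0.0393 = 0.038799
r = 3.88%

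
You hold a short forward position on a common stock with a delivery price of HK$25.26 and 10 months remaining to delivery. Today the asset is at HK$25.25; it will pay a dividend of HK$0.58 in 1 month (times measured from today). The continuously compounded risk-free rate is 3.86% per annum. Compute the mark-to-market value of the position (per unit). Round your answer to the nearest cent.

-HK$0.21

PV(remaining dividends) I = 0.58·e^(−0.0386·1/12) = 0.5781
Current forward F = (S − I)·e^(rT) = (25.25 − 0.5781)·e^(0.0386·10/12) = 24.6719 × 1.032690 = 25.4784
Value (long) = (F − K)·e^(−rT) = (25.4784 − 25.26) × 0.968345 = 0.2115
Short position value = −(long value) = -HK$0.21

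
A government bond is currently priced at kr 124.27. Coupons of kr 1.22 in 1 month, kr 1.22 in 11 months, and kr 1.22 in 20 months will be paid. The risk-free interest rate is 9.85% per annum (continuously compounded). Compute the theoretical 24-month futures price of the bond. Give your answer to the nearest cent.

kr 147.24

PV(coupons) I = 1.22·e^(−0.0985·1/12) + 1.22·e^(−0.0985·11/12) + 1.22·e^(−0.0985·20/12)
I = 1.2100 + 1.1147 + 1.0353 = 3.3600
F = (S − I)·e^(rT) = (124.27 − 3.3600) · e^(0.0985·24/12)
= 120.9100 · e^0.197000 = 120.9100 × 1.217744 = kr 147.24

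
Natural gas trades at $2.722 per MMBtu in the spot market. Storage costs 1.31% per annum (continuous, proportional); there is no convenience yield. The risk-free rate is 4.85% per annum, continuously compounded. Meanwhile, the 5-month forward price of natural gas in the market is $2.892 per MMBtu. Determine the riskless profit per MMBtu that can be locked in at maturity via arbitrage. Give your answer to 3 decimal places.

Fair forward: F* = S·e^(carry·T), with carry = (r + u) = 0.0485 + 0.0131 = 0.0616
F* = 2.722 · e^(0.0616 × 5/12) = 2.722 · e^0.025667 = 2.722 × 1.025999 = $2.7928
Market $2.892 > fair $2.7928: forward overpriced → cash-and-carry (buy spot, short the forward).
At maturity, profit = |F_mkt − F*| = |2.892 − 2.7928| = $0.099 per MMBtu

$0.099 per MMBtu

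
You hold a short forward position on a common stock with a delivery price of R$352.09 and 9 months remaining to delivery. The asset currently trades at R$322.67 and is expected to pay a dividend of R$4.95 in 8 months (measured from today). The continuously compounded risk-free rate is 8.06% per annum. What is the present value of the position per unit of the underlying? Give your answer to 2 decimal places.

R$13.46

PV(remaining dividends) I = 4.95·e^(−0.0806·8/12) = 4.6910
Current forward F = (S − I)·e^(rT) = (322.67 − 4.6910)·e^(0.0806·9/12) = 317.9790 × 1.062314 = 337.7935
Value (long) = (F − K)·e^(−rT) = (337.7935 − 352.09) × 0.941341 = -13.4579
Short position value = −(long value) = R$13.46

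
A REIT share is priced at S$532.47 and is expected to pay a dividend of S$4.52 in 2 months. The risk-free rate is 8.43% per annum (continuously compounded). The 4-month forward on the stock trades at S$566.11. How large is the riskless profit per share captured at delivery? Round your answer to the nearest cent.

PV(dividends) I = 4.52·e^(−0.0843·2/12) = 4.4569
Fair forward F* = (S − I)·e^(rT) = (532.47 − 4.4569)·e^0.028100 = 528.0131 × 1.028499 = 543.0609
Market S$566.11 > fair 543.0609: forward overpriced → cash-and-carry (borrow at r, buy the stock and collect the dividends, short the forward).
Profit at T = |F_mkt − F*| = |566.11 − 543.0609| = S$23.05 per share

S$23.05 per share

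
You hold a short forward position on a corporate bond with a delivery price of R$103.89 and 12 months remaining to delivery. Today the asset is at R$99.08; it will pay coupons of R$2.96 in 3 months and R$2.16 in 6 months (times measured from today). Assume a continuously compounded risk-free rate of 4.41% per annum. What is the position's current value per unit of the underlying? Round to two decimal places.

R$5.37

PV(remaining coupons) I = 2.96·e^(−0.0441·3/12) + 2.16·e^(−0.0441·6/12) = 5.0404
Current forward F = (S − I)·e^(rT) = (99.08 − 5.0404)·e^(0.0441·12/12) = 94.0396 × 1.045087 = 98.2796
Value (long) = (F − K)·e^(−rT) = (98.2796 − 103.89) × 0.956858 = -5.3684
Short position value = −(long value) = R$5.37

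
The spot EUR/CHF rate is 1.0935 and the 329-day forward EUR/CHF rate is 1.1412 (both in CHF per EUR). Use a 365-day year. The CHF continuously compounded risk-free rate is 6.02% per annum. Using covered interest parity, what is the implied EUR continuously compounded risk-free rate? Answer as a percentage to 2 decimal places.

F = S·e^((r_CHF − r_EUR)T) ⇒ r_EUR = r_CHF − ln(F/S)/T
ln(1.1412/1.0935) = 0.042697; /(329/365) = 0.047369
r_EUR = 0.0602 − 0.047369 = 0.012831
r_EUR = 1.28%

1.28%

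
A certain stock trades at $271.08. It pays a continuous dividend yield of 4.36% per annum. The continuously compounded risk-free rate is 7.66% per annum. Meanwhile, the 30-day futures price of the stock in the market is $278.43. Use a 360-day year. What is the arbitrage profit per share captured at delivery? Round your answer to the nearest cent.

$6.60 per share

Fair futures: F* = S·e^(carry·T), with carry = (r − q) = 0.0766 − 0.0436 = 0.0330
F* = 271.08 · e^(0.0330 × 30/360) = 271.08 · e^0.002750 = 271.08 × 1.002754 = $271.8266
Market $278.43 > fair $271.8266: forward overpriced → cash-and-carry (buy spot, short the forward).
At maturity, profit = |F_mkt − F*| = |278.43 − 271.8266| = $6.60 per share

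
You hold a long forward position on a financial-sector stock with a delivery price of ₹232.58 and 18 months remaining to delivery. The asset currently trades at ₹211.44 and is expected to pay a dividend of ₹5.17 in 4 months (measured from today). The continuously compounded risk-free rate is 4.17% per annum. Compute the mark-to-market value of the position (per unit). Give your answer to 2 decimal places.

PV(remaining dividends) I = 5.17·e^(−0.0417·4/12) = 5.0986
Current forward F = (S − I)·e^(rT) = (211.44 − 5.0986)·e^(0.0417·18/12) = 206.3414 × 1.064548 = 219.6603
Value (long) = (F − K)·e^(−rT) = (219.6603 − 232.58) × 0.939366 = -12.1363
Value = -₹12.14

-₹12.14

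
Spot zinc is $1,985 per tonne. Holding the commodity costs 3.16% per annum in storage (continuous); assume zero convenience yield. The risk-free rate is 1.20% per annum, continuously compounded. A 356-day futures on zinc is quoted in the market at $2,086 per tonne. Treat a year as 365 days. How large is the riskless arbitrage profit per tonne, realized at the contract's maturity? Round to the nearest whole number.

$15 per tonne

Fair futures: F* = S·e^(carry·T), with carry = (r + u) = 0.0120 + 0.0316 = 0.0436
F* = 1985 · e^(0.0436 × 356/365) = 1985 · e^0.042525 = 1985 × 1.043442 = $2071.2324
Market $2086 > fair $2071.2324: forward overpriced → cash-and-carry (buy spot, short the forward).
At maturity, profit = |F_mkt − F*| = |2086 − 2071.2324| = $15 per tonne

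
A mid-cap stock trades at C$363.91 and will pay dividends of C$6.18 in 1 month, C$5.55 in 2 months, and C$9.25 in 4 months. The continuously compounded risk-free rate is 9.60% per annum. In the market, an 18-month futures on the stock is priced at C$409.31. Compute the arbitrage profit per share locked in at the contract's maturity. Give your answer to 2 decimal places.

C$12.77 per share

PV(dividends) I = 6.18·e^(−0.0960·1/12) + 5.55·e^(−0.0960·2/12) + 9.25·e^(−0.0960·4/12) = 20.5513
Fair futures F* = (S − I)·e^(rT) = (363.91 − 20.5513)·e^0.144000 = 343.3587 × 1.154884 = 396.5395
Market C$409.31 > fair 396.5395: forward overpriced → cash-and-carry (borrow at r, buy the stock and collect the dividends, short the forward).
Profit at T = |F_mkt − F*| = |409.31 − 396.5395| = C$12.77 per share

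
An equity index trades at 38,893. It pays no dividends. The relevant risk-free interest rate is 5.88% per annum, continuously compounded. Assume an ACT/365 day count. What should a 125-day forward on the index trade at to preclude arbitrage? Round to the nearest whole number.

F = S·e^(rT) = 38893 · e^(0.0588 × 125/365)
= 38893 · e^0.020137 = 38893 × 1.020341
F = 39,684

39,684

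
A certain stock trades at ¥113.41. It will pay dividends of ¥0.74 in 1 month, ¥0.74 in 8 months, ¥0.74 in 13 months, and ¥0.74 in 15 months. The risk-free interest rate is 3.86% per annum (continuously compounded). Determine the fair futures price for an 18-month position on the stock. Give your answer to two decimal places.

¥117.13

PV(dividends) I = 0.74·e^(−0.0386·1/12) + 0.74·e^(−0.0386·8/12) + 0.74·e^(−0.0386·13/12) + 0.74·e^(−0.0386·15/12)
I = 0.7376 + 0.7212 + 0.7097 + 0.7051 = 2.8736
F = (S − I)·e^(rT) = (113.41 − 2.8736) · e^(0.0386·18/12)
= 110.5364 · e^0.057900 = 110.5364 × 1.059609 = ¥117.13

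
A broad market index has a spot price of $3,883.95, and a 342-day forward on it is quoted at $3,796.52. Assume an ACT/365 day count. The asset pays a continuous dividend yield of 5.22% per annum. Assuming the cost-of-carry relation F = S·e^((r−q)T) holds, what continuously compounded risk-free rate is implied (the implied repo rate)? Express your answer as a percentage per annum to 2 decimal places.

2.79%

From F = S·e^((r−q)T): (r − q) = ln(F/S)/T
ln(3796.52/3883.95) = ln(0.977489) = -0.022768
(r − q) = -0.022768 / (342/365) = -0.024299
r = ln(F/S)/T + q = -0.024299 + 0.0522 = 0.027901
r = 2.79%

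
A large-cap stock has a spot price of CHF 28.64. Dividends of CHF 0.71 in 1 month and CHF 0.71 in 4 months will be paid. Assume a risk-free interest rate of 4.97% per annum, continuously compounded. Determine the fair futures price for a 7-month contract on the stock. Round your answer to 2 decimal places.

PV(dividends) I = 0.71·e^(−0.0497·1/12) + 0.71·e^(−0.0497·4/12)
I = 0.7071 + 0.6983 = 1.4054
F = (S − I)·e^(rT) = (28.64 − 1.4054) · e^(0.0497·7/12)
= 27.2346 · e^0.028992 = 27.2346 × 1.029416 = CHF 28.04

CHF 28.04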